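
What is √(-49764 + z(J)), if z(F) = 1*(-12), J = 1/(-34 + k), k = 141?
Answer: 4*I*√3111 ≈ 223.11*I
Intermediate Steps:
J = 1/107 (J = 1/(-34 + 141) = 1/107 ≈ 0.0093458)
z(F) = -12
√(-49764 + z(J)) = √(-49764 - 12) = √(-49776) = 4*I*√3111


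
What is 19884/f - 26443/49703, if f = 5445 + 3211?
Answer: 189850961/107557292 ≈ 1.7651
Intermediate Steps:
f = 8656
19884/f - 26443/49703 = 19884/8656 - 26443/49703 = 19884*(1/8656) - 26443*1/49703 = 4971/2164 - 26443/49703 = 189850961/107557292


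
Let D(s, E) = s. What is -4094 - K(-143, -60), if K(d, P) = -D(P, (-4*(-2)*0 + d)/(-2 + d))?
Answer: -4154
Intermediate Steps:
K(d, P) = -P
-4094 - K(-143, -60) = -4094 - (-1)*(-60) = -4094 - 1*60 = -4094 - 60 = -4154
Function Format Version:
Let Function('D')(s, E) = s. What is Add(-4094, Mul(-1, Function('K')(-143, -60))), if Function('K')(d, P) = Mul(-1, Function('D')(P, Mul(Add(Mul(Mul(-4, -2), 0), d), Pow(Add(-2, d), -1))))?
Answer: -4154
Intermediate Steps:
Function('K')(d, P) = Mul(-1, P)
Add(-4094, Mul(-1, Function('K')(-143, -60))) = Add(-4094, Mul(-1, Mul(-1, -60))) = Add(-4094, Mul(-1, 60)) = Add(-4094, -60) = -4154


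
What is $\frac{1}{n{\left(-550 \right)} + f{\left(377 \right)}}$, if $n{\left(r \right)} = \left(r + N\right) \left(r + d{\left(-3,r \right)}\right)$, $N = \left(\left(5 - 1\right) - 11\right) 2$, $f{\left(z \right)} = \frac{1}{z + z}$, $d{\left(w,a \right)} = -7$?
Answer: $\frac{754}{236867593} \approx 3.1832 \cdot 10^{-6}$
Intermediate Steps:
$f{\left(z \right)} = \frac{1}{2 z}$
$N = -14$ ($N = \left(\left(5 - 1\right) - 11\right) 2 = \left(4 - 11\right) 2 = \left(-7\right) 2 = -14$)
$n{\left(r \right)} = \left(-14 + r\right) \left(-7 + r\right)$ ($n{\left(r \right)} = \left(r - 14\right) \left(r - 7\right) = \left(-14 + r\right) \left(-7 + r\right)$)
$\frac{1}{n{\left(-550 \right)} + f{\left(377 \right)}} = \frac{1}{\left(98 + \left(-550\right)^{2} - -11550\right) + \frac{1}{2 \cdot 377}} = \frac{1}{\left(98 + 302500 + 11550\right) + \frac{1}{2} \cdot \frac{1}{377}} = \frac{1}{314148 + \frac{1}{754}} = \frac{1}{\frac{236867593}{754}} = \frac{754}{236867593}$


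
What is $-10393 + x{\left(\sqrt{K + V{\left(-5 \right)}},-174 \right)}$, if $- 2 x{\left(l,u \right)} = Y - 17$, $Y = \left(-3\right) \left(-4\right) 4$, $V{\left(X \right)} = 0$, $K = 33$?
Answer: $- \frac{20817}{2} \approx -10409.0$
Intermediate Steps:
$Y = 48$ ($Y = 12 \cdot 4 = 48$)
$x{\left(l,u \right)} = - \frac{31}{2}$ ($x{\left(l,u \right)} = - \frac{48 - 17}{2} = \left(- \frac{1}{2}\right) 31 = - \frac{31}{2}$)
$-10393 + x{\left(\sqrt{K + V{\left(-5 \right)}},-174 \right)} = -10393 - \frac{31}{2} = - \frac{20817}{2}$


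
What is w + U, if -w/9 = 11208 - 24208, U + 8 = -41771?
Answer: 75221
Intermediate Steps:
U = -41779 (U = -8 - 41771 = -41779)
w = 117000 (w = -9*(11208 - 24208) = -9*(-13000) = 117000)
w + U = 117000 - 41779 = 75221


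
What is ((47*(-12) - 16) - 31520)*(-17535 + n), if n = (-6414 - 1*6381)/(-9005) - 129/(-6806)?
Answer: 3449457530848350/6128803 ≈ 5.6283e+8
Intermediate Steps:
n = 17648883/12257606 (n = (-6414 - 6381)*(-1/9005) - 129*(-1/6806) = -12795*(-1/9005) + 129/6806 = 2559/1801 + 129/6806 = 17648883/12257606 ≈ 1.4398)
((47*(-12) - 16) - 31520)*(-17535 + n) = ((47*(-12) - 16) - 31520)*(-17535 + 17648883/12257606) = ((-564 - 16) - 31520)*(-214919472327/12257606) = (-580 - 31520)*(-214919472327/12257606) = -32100*(-214919472327/12257606) = 3449457530848350/6128803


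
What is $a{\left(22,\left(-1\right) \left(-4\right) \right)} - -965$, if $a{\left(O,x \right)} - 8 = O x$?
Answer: $1061$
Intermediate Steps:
$a{\left(O,x \right)} = 8 + O x$
$a{\left(22,\left(-1\right) \left(-4\right) \right)} - -965 = \left(8 + 22 \left(\left(-1\right) \left(-4\right)\right)\right) - -965 = \left(8 + 22 \cdot 4\right) + 965 = \left(8 + 88\right) + 965 = 96 + 965 = 1061$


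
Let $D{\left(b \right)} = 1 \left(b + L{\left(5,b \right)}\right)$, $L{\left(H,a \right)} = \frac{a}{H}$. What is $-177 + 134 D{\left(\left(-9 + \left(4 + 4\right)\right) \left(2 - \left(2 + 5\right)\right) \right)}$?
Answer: $627$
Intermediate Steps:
$D{\left(b \right)} = \frac{6 b}{5}$ ($D{\left(b \right)} = 1 \left(b + \frac{b}{5}\right) = 1 \frac{6 b}{5} = \frac{6 b}{5}$)
$-177 + 134 D{\left(\left(-9 + \left(4 + 4\right)\right) \left(2 - \left(2 + 5\right)\right) \right)} = -177 + 134 \frac{6 \left(-9 + \left(4 + 4\right)\right) \left(2 - \left(2 + 5\right)\right)}{5} = -177 + 134 \frac{6 \left(-9 + 8\right) \left(2 - 7\right)}{5} = -177 + 134 \frac{6 \left(- (2 - 7)\right)}{5} = -177 + 134 \frac{6 \left(\left(-1\right) \left(-5\right)\right)}{5} = -177 + 134 \cdot \frac{6}{5} \cdot 5 = -177 + 134 \cdot 6 = -177 + 804 = 627$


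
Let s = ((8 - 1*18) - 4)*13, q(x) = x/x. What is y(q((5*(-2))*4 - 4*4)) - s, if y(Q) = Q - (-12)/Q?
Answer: 195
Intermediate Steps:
q(x) = 1
s = -182 (s = ((8 - 18) - 4)*13 = (-10 - 4)*13 = -14*13 = -182)
y(Q) = Q + 12/Q
y(q((5*(-2))*4 - 4*4)) - s = (1 + 12/1) - 1*(-182) = (1 + 12*1) + 182 = (1 + 12) + 182 = 13 + 182 = 195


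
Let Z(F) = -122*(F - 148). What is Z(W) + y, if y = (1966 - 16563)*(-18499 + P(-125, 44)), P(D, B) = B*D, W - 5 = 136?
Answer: 350314257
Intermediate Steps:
W = 141 (W = 5 + 136 = 141)
Z(F) = 18056 - 122*F (Z(F) = -122*(-148 + F) = 18056 - 122*F)
y = 350313403 (y = (1966 - 16563)*(-18499 + 44*(-125)) = -14597*(-18499 - 5500) = -14597*(-23999) = 350313403)
Z(W) + y = (18056 - 122*141) + 350313403 = (18056 - 17202) + 350313403 = 854 + 350313403 = 350314257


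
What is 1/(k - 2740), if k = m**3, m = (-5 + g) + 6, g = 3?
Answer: -1/2676 ≈ -0.00037369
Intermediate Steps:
m = 4 (m = (-5 + 3) + 6 = -2 + 6 = 4)
k = 64 (k = 4**3 = 64)
1/(k - 2740) = 1/(64 - 2740) = 1/(-2676) = -1/2676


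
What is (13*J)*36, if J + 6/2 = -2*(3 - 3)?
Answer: -1404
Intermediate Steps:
J = -3 (J = -3 - 2*(3 - 3) = -3 - 2*0 = -3 + 0 = -3)
(13*J)*36 = (13*(-3))*36 = -39*36 = -1404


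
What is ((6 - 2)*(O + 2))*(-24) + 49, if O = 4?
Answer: -527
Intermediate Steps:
((6 - 2)*(O + 2))*(-24) + 49 = ((6 - 2)*(4 + 2))*(-24) + 49 = (4*6)*(-24) + 49 = 24*(-24) + 49 = -576 + 49 = -527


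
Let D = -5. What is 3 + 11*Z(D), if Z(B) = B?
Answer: -52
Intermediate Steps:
3 + 11*Z(D) = 3 + 11*(-5) = 3 - 55 = -52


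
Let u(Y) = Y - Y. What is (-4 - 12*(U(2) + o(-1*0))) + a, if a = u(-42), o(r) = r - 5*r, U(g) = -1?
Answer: 8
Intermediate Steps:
o(r) = -4*r
u(Y) = 0
a = 0
(-4 - 12*(U(2) + o(-1*0))) + a = (-4 - 12*(-1 - (-4)*0)) + 0 = (-4 - 12*(-1 - 4*0)) + 0 = (-4 - 12*(-1 + 0)) + 0 = (-4 - 12*(-1)) + 0 = (-4 + 12) + 0 = 8 + 0 = 8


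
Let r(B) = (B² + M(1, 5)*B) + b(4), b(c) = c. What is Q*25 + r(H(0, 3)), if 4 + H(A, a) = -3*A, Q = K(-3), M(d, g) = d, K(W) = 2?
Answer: 66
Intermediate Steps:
Q = 2
H(A, a) = -4 - 3*A
r(B) = 4 + B + B² (r(B) = (B² + 1*B) + 4 = (B² + B) + 4 = (B + B²) + 4 = 4 + B + B²)
Q*25 + r(H(0, 3)) = 2*25 + (4 + (-4 - 3*0) + (-4 - 3*0)²) = 50 + (4 + (-4 + 0) + (-4 + 0)²) = 50 + (4 - 4 + (-4)²) = 50 + (4 - 4 + 16) = 50 + 16 = 66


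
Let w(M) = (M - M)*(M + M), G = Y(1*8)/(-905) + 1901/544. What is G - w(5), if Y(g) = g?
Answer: 1716053/492320 ≈ 3.4856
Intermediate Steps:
G = 1716053/492320 (G = (1*8)/(-905) + 1901/544 = 8*(-1/905) + 1901*(1/544) = -8/905 + 1901/544 = 1716053/492320 ≈ 3.4856)
w(M) = 0 (w(M) = 0*(2*M) = 0)
G - w(5) = 1716053/492320 - 1*0 = 1716053/492320 + 0 = 1716053/492320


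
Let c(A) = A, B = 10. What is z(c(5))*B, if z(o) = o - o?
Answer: 0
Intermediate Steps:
z(o) = 0
z(c(5))*B = 0*10 = 0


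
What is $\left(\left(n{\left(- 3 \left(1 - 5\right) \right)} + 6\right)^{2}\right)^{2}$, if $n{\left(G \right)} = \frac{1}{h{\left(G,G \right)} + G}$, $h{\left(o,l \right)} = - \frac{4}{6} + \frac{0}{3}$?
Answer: $\frac{1836036801}{1336336} \approx 1373.9$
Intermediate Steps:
$h{\left(o,l \right)} = - \frac{2}{3}$ ($h{\left(o,l \right)} = \left(-4\right) \frac{1}{6} + 0 \cdot \frac{1}{3} = - \frac{2}{3} + 0 = - \frac{2}{3}$)
$n{\left(G \right)} = \frac{1}{- \frac{2}{3} + G}$
$\left(\left(n{\left(- 3 \left(1 - 5\right) \right)} + 6\right)^{2}\right)^{2} = \left(\left(\frac{3}{-2 + 3 \left(- 3 \left(1 - 5\right)\right)} + 6\right)^{2}\right)^{2} = \left(\left(\frac{3}{-2 + 3 \left(\left(-3\right) \left(-4\right)\right)} + 6\right)^{2}\right)^{2} = \left(\left(\frac{3}{-2 + 3 \cdot 12} + 6\right)^{2}\right)^{2} = \left(\left(\frac{3}{-2 + 36} + 6\right)^{2}\right)^{2} = \left(\left(\frac{3}{34} + 6\right)^{2}\right)^{2} = \left(\left(\frac{207}{34}\right)^{2}\right)^{2} = \left(\frac{42849}{1156}\right)^{2} = \frac{1836036801}{1336336}$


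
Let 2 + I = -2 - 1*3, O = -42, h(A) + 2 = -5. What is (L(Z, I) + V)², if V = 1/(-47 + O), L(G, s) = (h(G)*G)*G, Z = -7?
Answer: 931958784/7921 ≈ 1.1766e+5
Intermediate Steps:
h(A) = -7 (h(A) = -2 - 5 = -7)
I = -7 (I = -2 + (-2 - 1*3) = -2 + (-2 - 3) = -2 - 5 = -7)
L(G, s) = -7*G² (L(G, s) = (-7*G)*G = -7*G²)
V = -1/89 (V = 1/(-47 - 42) = 1/(-89) = -1/89 ≈ -0.011236)
(L(Z, I) + V)² = (-7*(-7)² - 1/89)² = (-7*49 - 1/89)² = (-343 - 1/89)² = (-30528/89)² = 931958784/7921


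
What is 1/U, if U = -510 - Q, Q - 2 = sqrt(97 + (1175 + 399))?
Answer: -512/260473 + sqrt(1671)/260473 ≈ -0.0018087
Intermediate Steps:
Q = 2 + sqrt(1671) (Q = 2 + sqrt(97 + (1175 + 399)) = 2 + sqrt(97 + 1574) = 2 + sqrt(1671) ≈ 42.878)
U = -512 - sqrt(1671) (U = -510 - (2 + sqrt(1671)) = -510 + (-2 - sqrt(1671)) = -512 - sqrt(1671) ≈ -552.88)
1/U = 1/(-512 - sqrt(1671))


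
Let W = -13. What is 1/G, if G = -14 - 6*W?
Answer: 1/64 ≈ 0.015625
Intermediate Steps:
G = 64 (G = -14 - 6*(-13) = -14 + 78 = 64)
1/G = 1/64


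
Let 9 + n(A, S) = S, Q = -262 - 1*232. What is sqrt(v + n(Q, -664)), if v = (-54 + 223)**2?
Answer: 4*sqrt(1743) ≈ 167.00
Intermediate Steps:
Q = -494 (Q = -262 - 232 = -494)
n(A, S) = -9 + S
v = 28561 (v = 169**2 = 28561)
sqrt(v + n(Q, -664)) = sqrt(28561 + (-9 - 664)) = sqrt(28561 - 673) = sqrt(27888) = 4*sqrt(1743)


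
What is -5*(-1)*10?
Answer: 50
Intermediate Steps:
-5*(-1)*10 = 5*10 = 50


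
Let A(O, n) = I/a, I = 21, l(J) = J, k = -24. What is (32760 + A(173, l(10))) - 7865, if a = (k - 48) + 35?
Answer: 921094/37 ≈ 24894.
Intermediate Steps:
a = -37 (a = (-24 - 48) + 35 = -72 + 35 = -37)
A(O, n) = -21/37 (A(O, n) = 21/(-37) = 21*(-1/37) = -21/37)
(32760 + A(173, l(10))) - 7865 = (32760 - 21/37) - 7865 = 1212099/37 - 7865 = 921094/37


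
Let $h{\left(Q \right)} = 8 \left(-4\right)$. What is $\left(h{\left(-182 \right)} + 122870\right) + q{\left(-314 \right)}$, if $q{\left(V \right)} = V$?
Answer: $122524$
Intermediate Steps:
$h{\left(Q \right)} = -32$
$\left(h{\left(-182 \right)} + 122870\right) + q{\left(-314 \right)} = \left(-32 + 122870\right) - 314 = 122838 - 314 = 122524$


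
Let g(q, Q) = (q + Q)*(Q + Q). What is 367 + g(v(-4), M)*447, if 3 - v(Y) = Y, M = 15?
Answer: 295387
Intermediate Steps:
v(Y) = 3 - Y
g(q, Q) = 2*Q*(Q + q) (g(q, Q) = (Q + q)*(2*Q) = 2*Q*(Q + q))
367 + g(v(-4), M)*447 = 367 + (2*15*(15 + (3 - 1*(-4))))*447 = 367 + (2*15*(15 + (3 + 4)))*447 = 367 + (2*15*(15 + 7))*447 = 367 + (2*15*22)*447 = 367 + 660*447 = 367 + 295020 = 295387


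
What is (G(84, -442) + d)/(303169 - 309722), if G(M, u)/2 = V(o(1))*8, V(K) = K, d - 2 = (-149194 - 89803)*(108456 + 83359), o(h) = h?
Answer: 45843209537/6553 ≈ 6.9958e+6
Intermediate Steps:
d = -45843209553 (d = 2 + (-149194 - 89803)*(108456 + 83359) = 2 - 238997*191815 = 2 - 45843209555 = -45843209553)
G(M, u) = 16 (G(M, u) = 2*(1*8) = 2*8 = 16)
(G(84, -442) + d)/(303169 - 309722) = (16 - 45843209553)/(303169 - 309722) = -45843209537/(-6553) = -45843209537*(-1/6553) = 45843209537/6553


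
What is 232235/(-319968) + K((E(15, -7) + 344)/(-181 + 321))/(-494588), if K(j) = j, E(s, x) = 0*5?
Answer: -1005037515887/1384707915360 ≈ -0.72581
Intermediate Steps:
E(s, x) = 0
232235/(-319968) + K((E(15, -7) + 344)/(-181 + 321))/(-494588) = 232235/(-319968) + ((0 + 344)/(-181 + 321))/(-494588) = 232235*(-1/319968) + (344/140)*(-1/494588) = -232235/319968 + (344*(1/140))*(-1/494588) = -232235/319968 + (86/35)*(-1/494588) = -232235/319968 - 43/8655290 = -1005037515887/1384707915360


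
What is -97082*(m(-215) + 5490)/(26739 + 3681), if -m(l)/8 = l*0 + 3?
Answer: -44220851/2535 ≈ -17444.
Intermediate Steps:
m(l) = -24 (m(l) = -8*(l*0 + 3) = -8*(0 + 3) = -8*3 = -24)
-97082*(m(-215) + 5490)/(26739 + 3681) = -97082*(-24 + 5490)/(26739 + 3681) = -97082/(30420/5466) = -97082/(30420*(1/5466)) = -97082/5070/911 = -97082*911/5070 = -44220851/2535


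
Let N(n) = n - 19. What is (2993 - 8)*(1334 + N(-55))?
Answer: 3761100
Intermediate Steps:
N(n) = -19 + n
(2993 - 8)*(1334 + N(-55)) = (2993 - 8)*(1334 + (-19 - 55)) = 2985*(1334 - 74) = 2985*1260 = 3761100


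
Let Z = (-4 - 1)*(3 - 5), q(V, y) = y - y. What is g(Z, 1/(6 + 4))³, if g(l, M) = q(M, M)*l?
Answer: 0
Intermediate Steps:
q(V, y) = 0
Z = 10 (Z = -5*(-2) = 10)
g(l, M) = 0 (g(l, M) = 0*l = 0)
g(Z, 1/(6 + 4))³ = 0³ = 0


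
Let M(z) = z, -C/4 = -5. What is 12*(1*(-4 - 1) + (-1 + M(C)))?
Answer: 168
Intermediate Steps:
C = 20 (C = -4*(-5) = 20)
12*(1*(-4 - 1) + (-1 + M(C))) = 12*(1*(-4 - 1) + (-1 + 20)) = 12*(1*(-5) + 19) = 12*(-5 + 19) = 12*14 = 168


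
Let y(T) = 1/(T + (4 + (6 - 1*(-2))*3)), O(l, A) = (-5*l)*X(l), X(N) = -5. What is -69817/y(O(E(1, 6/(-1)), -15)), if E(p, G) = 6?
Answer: -12427426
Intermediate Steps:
O(l, A) = 25*l (O(l, A) = -5*l*(-5) = 25*l)
y(T) = 1/(28 + T) (y(T) = 1/(T + (4 + (6 + 2)*3)) = 1/(T + (4 + 8*3)) = 1/(T + (4 + 24)) = 1/(T + 28) = 1/(28 + T))
-69817/y(O(E(1, 6/(-1)), -15)) = -69817/(1/(28 + 25*6)) = -69817/(1/(28 + 150)) = -69817/(1/178) = -69817/1/178 = -69817*178 = -12427426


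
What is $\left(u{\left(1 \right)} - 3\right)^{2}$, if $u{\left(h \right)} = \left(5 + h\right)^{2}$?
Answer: $1089$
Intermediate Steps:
$\left(u{\left(1 \right)} - 3\right)^{2} = \left(\left(5 + 1\right)^{2} - 3\right)^{2} = \left(6^{2} - 3\right)^{2} = \left(36 - 3\right)^{2} = 33^{2} = 1089$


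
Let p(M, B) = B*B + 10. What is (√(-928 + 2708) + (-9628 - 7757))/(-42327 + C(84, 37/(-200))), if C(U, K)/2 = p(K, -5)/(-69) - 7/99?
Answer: 39585645/96381211 - 4554*√445/96381211 ≈ 0.40972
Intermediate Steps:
p(M, B) = 10 + B² (p(M, B) = B² + 10 = 10 + B²)
C(U, K) = -2632/2277 (C(U, K) = 2*((10 + (-5)²)/(-69) - 7/99) = 2*((10 + 25)*(-1/69) - 7*1/99) = 2*(35*(-1/69) - 7/99) = 2*(-35/69 - 7/99) = 2*(-1316/2277) = -2632/2277)
(√(-928 + 2708) + (-9628 - 7757))/(-42327 + C(84, 37/(-200))) = (√(-928 + 2708) + (-9628 - 7757))/(-42327 - 2632/2277) = (√1780 - 17385)/(-96381211/2277) = (2*√445 - 17385)*(-2277/96381211) = (-17385 + 2*√445)*(-2277/96381211) = 39585645/96381211 - 4554*√445/96381211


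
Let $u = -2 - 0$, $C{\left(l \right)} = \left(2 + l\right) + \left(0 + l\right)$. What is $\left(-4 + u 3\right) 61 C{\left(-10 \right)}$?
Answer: $10980$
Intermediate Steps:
$C{\left(l \right)} = 2 + 2 l$ ($C{\left(l \right)} = \left(2 + l\right) + l = 2 + 2 l$)
$u = -2$ ($u = -2 + 0 = -2$)
$\left(-4 + u 3\right) 61 C{\left(-10 \right)} = \left(-4 - 6\right) 61 \left(2 + 2 \left(-10\right)\right) = \left(-4 - 6\right) 61 \left(2 - 20\right) = \left(-10\right) 61 \left(-18\right) = \left(-610\right) \left(-18\right) = 10980$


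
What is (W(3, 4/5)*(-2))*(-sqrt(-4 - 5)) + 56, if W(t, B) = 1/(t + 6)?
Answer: 56 + 2*I/3 ≈ 56.0 + 0.66667*I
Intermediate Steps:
W(t, B) = 1/(6 + t)
(W(3, 4/5)*(-2))*(-sqrt(-4 - 5)) + 56 = (-2/(6 + 3))*(-sqrt(-4 - 5)) + 56 = (-2/9)*(-sqrt(-9)) + 56 = ((1/9)*(-2))*(-3*I) + 56 = -(-2)*I/3 + 56 = 2*I/3 + 56 = 56 + 2*I/3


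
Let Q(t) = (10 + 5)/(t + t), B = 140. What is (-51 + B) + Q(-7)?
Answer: 1231/14 ≈ 87.929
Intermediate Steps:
Q(t) = 15/(2*t) (Q(t) = 15/((2*t)) = 15*(1/(2*t)) = 15/(2*t))
(-51 + B) + Q(-7) = (-51 + 140) + (15/2)/(-7) = 89 + (15/2)*(-⅐) = 89 - 15/14 = 1231/14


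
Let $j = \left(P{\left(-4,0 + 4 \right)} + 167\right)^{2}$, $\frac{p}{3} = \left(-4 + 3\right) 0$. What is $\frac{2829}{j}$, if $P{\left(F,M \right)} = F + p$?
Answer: $\frac{2829}{26569} \approx 0.10648$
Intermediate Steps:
$p = 0$ ($p = 3 \left(-4 + 3\right) 0 = 3 \left(\left(-1\right) 0\right) = 3 \cdot 0 = 0$)
$P{\left(F,M \right)} = F$ ($P{\left(F,M \right)} = F + 0 = F$)
$j = 26569$ ($j = \left(-4 + 167\right)^{2} = 163^{2} = 26569$)
$\frac{2829}{j} = \frac{2829}{26569}$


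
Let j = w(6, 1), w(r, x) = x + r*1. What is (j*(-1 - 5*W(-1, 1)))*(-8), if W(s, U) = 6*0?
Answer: 56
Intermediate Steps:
w(r, x) = r + x (w(r, x) = x + r = r + x)
W(s, U) = 0
j = 7 (j = 6 + 1 = 7)
(j*(-1 - 5*W(-1, 1)))*(-8) = (7*(-1 - 5*0))*(-8) = (7*(-1 + 0))*(-8) = (7*(-1))*(-8) = -7*(-8) = 56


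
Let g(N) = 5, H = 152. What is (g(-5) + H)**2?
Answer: 24649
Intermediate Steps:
(g(-5) + H)**2 = (5 + 152)**2 = 157**2 = 24649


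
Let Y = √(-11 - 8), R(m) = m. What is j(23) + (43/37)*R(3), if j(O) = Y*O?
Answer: 129/37 + 23*I*√19 ≈ 3.4865 + 100.25*I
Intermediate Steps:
Y = I*√19 (Y = √(-19) = I*√19 ≈ 4.3589*I)
j(O) = I*O*√19 (j(O) = (I*√19)*O = I*O*√19)
j(23) + (43/37)*R(3) = I*23*√19 + (43/37)*3 = 23*I*√19 + (43*(1/37))*3 = 23*I*√19 + (43/37)*3 = 23*I*√19 + 129/37 = 129/37 + 23*I*√19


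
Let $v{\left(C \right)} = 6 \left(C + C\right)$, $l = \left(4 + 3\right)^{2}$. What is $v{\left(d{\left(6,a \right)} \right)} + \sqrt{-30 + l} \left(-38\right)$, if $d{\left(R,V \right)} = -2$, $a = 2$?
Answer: $-24 - 38 \sqrt{19} \approx -189.64$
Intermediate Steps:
$l = 49$ ($l = 7^{2} = 49$)
$v{\left(C \right)} = 12 C$ ($v{\left(C \right)} = 6 \cdot 2 C = 12 C$)
$v{\left(d{\left(6,a \right)} \right)} + \sqrt{-30 + l} \left(-38\right) = 12 \left(-2\right) + \sqrt{-30 + 49} \left(-38\right) = -24 + \sqrt{19} \left(-38\right) = -24 - 38 \sqrt{19}$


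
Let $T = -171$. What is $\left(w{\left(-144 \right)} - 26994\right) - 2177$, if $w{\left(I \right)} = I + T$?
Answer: $-29486$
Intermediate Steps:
$w{\left(I \right)} = -171 + I$ ($w{\left(I \right)} = I - 171 = -171 + I$)
$\left(w{\left(-144 \right)} - 26994\right) - 2177 = \left(\left(-171 - 144\right) - 26994\right) - 2177 = \left(-315 - 26994\right) - 2177 = -27309 - 2177 = -29486$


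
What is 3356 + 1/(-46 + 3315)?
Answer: 10970765/3269 ≈ 3356.0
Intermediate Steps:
3356 + 1/(-46 + 3315) = 3356 + 1/3269 = 10970765/3269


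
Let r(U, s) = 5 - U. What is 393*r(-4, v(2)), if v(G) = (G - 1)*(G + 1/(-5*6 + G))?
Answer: 3537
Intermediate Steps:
v(G) = (-1 + G)*(G + 1/(-30 + G))
393*r(-4, v(2)) = 393*(5 - 1*(-4)) = 393*(5 + 4) = 393*9 = 3537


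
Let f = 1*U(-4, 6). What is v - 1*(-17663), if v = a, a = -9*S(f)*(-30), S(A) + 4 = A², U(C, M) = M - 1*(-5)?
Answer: 49253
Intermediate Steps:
U(C, M) = 5 + M (U(C, M) = M + 5 = 5 + M)
f = 11 (f = 1*(5 + 6) = 1*11 = 11)
S(A) = -4 + A²
a = 31590 (a = -9*(-4 + 11²)*(-30) = -9*(-4 + 121)*(-30) = -9*117*(-30) = -1053*(-30) = 31590)
v = 31590
v - 1*(-17663) = 31590 - 1*(-17663) = 31590 + 17663 = 49253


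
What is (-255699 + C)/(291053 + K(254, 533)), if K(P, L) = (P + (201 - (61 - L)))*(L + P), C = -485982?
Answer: -32247/44374 ≈ -0.72671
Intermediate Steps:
K(P, L) = (L + P)*(140 + L + P) (K(P, L) = (P + (201 + (-61 + L)))*(L + P) = (P + (140 + L))*(L + P) = (140 + L + P)*(L + P) = (L + P)*(140 + L + P))
(-255699 + C)/(291053 + K(254, 533)) = (-255699 - 485982)/(291053 + (533² + 254² + 140*533 + 140*254 + 2*533*254)) = -741681/(291053 + (284089 + 64516 + 74620 + 35560 + 270764)) = -741681/(291053 + 729549) = -741681/1020602 = -741681*1/1020602 = -32247/44374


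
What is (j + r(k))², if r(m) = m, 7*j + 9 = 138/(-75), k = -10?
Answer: 4084441/30625 ≈ 133.37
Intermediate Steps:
j = -271/175 (j = -9/7 + (138/(-75))/7 = -9/7 + (138*(-1/75))/7 = -9/7 + (⅐)*(-46/25) = -9/7 - 46/175 = -271/175 ≈ -1.5486)
(j + r(k))² = (-271/175 - 10)² = (-2021/175)² = 4084441/30625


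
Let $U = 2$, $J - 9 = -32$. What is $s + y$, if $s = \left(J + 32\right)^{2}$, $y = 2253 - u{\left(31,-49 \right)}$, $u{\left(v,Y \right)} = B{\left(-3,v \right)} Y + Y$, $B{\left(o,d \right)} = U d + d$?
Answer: $6940$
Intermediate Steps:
$J = -23$ ($J = 9 - 32 = -23$)
$B{\left(o,d \right)} = 3 d$ ($B{\left(o,d \right)} = 2 d + d = 3 d$)
$u{\left(v,Y \right)} = Y + 3 Y v$ ($u{\left(v,Y \right)} = 3 v Y + Y = 3 Y v + Y = Y + 3 Y v$)
$y = 6859$ ($y = 2253 - - 49 \left(1 + 3 \cdot 31\right) = 2253 - - 49 \left(1 + 93\right) = 2253 - \left(-49\right) 94 = 2253 - -4606 = 2253 + 4606 = 6859$)
$s = 81$ ($s = \left(-23 + 32\right)^{2} = 9^{2} = 81$)
$s + y = 81 + 6859 = 6940$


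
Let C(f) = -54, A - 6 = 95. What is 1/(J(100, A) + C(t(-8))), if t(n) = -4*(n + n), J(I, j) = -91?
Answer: -1/145 ≈ -0.0068966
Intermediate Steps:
A = 101 (A = 6 + 95 = 101)
t(n) = -8*n
1/(J(100, A) + C(t(-8))) = 1/(-91 - 54) = 1/(-145) = -1/145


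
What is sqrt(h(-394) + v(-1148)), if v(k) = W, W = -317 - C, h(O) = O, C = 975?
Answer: I*sqrt(1686) ≈ 41.061*I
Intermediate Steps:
W = -1292 (W = -317 - 1*975 = -317 - 975 = -1292)
v(k) = -1292
sqrt(h(-394) + v(-1148)) = sqrt(-394 - 1292) = sqrt(-1686) = I*sqrt(1686)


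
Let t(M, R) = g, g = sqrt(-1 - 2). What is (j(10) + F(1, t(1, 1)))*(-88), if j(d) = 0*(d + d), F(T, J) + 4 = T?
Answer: 264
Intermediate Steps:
g = I*sqrt(3) (g = sqrt(-3) = I*sqrt(3) ≈ 1.732*I)
t(M, R) = I*sqrt(3)
F(T, J) = -4 + T
j(d) = 0 (j(d) = 0*(2*d) = 0)
(j(10) + F(1, t(1, 1)))*(-88) = (0 + (-4 + 1))*(-88) = (0 - 3)*(-88) = -3*(-88) = 264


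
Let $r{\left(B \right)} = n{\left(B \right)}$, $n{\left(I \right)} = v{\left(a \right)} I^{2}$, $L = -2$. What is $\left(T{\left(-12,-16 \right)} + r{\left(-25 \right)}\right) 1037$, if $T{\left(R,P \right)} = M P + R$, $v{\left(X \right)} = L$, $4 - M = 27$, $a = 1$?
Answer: $-927078$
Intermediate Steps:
$M = -23$ ($M = 4 - 27 = -23$)
$v{\left(X \right)} = -2$
$n{\left(I \right)} = - 2 I^{2}$
$T{\left(R,P \right)} = R - 23 P$ ($T{\left(R,P \right)} = - 23 P + R = R - 23 P$)
$r{\left(B \right)} = - 2 B^{2}$
$\left(T{\left(-12,-16 \right)} + r{\left(-25 \right)}\right) 1037 = \left(\left(-12 - -368\right) - 2 \left(-25\right)^{2}\right) 1037 = \left(\left(-12 + 368\right) - 1250\right) 1037 = \left(356 - 1250\right) 1037 = \left(-894\right) 1037 = -927078$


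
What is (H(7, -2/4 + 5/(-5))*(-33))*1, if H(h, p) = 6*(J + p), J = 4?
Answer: -495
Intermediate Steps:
H(h, p) = 24 + 6*p (H(h, p) = 6*(4 + p) = 24 + 6*p)
(H(7, -2/4 + 5/(-5))*(-33))*1 = ((24 + 6*(-2/4 + 5/(-5)))*(-33))*1 = ((24 + 6*(-2*¼ + 5*(-⅕)))*(-33))*1 = ((24 + 6*(-½ - 1))*(-33))*1 = ((24 + 6*(-3/2))*(-33))*1 = ((24 - 9)*(-33))*1 = (15*(-33))*1 = -495*1 = -495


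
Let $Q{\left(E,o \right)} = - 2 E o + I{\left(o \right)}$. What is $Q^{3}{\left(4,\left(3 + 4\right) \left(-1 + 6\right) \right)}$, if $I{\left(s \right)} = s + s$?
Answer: $-9261000$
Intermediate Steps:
$I{\left(s \right)} = 2 s$
$Q{\left(E,o \right)} = 2 o - 2 E o$ ($Q{\left(E,o \right)} = - 2 E o + 2 o = 2 o - 2 E o$)
$Q^{3}{\left(4,\left(3 + 4\right) \left(-1 + 6\right) \right)} = \left(2 \left(3 + 4\right) \left(-1 + 6\right) \left(1 - 4\right)\right)^{3} = \left(2 \cdot 7 \cdot 5 \left(1 - 4\right)\right)^{3} = \left(2 \cdot 35 \left(-3\right)\right)^{3} = \left(-210\right)^{3} = -9261000$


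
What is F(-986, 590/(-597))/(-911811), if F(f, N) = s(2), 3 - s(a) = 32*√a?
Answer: -1/303937 + 32*√2/911811 ≈ 4.6342e-5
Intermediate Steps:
s(a) = 3 - 32*√a
F(f, N) = 3 - 32*√2
F(-986, 590/(-597))/(-911811) = (3 - 32*√2)/(-911811) = (3 - 32*√2)*(-1/911811) = -1/303937 + 32*√2/911811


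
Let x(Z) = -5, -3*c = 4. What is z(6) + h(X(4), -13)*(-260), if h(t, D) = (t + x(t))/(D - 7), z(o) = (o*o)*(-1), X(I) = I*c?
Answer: -511/3 ≈ -170.33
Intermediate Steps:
c = -4/3 (c = -⅓*4 = -4/3 ≈ -1.3333)
X(I) = -4*I/3 (X(I) = I*(-4/3) = -4*I/3)
z(o) = -o² (z(o) = o²*(-1) = -o²)
h(t, D) = (-5 + t)/(-7 + D) (h(t, D) = (t - 5)/(D - 7) = (-5 + t)/(-7 + D))
z(6) + h(X(4), -13)*(-260) = -1*6² + ((-5 - 4/3*4)/(-7 - 13))*(-260) = -1*36 + ((-5 - 16/3)/(-20))*(-260) = -36 - 1/20*(-31/3)*(-260) = -36 + (31/60)*(-260) = -36 - 403/3 = -511/3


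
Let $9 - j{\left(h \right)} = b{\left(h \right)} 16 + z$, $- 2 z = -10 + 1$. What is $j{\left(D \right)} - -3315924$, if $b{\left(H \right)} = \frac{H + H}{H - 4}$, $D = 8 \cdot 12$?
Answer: $\frac{152531175}{46} \approx 3.3159 \cdot 10^{6}$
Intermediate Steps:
$z = \frac{9}{2}$ ($z = - \frac{-10 + 1}{2} = \left(- \frac{1}{2}\right) \left(-9\right) = \frac{9}{2} \approx 4.5$)
$D = 96$
$b{\left(H \right)} = \frac{2 H}{-4 + H}$
$j{\left(h \right)} = \frac{9}{2} - \frac{32 h}{-4 + h}$ ($j{\left(h \right)} = 9 - \left(\frac{2 h}{-4 + h} 16 + \frac{9}{2}\right) = 9 - \left(\frac{32 h}{-4 + h} + \frac{9}{2}\right) = 9 - \left(\frac{9}{2} + \frac{32 h}{-4 + h}\right) = \frac{9}{2} - \frac{32 h}{-4 + h}$)
$j{\left(D \right)} - -3315924 = \frac{-36 - 5280}{2 \left(-4 + 96\right)} - -3315924 = \frac{-36 - 5280}{2 \cdot 92} + 3315924 = \frac{1}{2} \cdot \frac{1}{92} \left(-5316\right) + 3315924 = - \frac{1329}{46} + 3315924 = \frac{152531175}{46}$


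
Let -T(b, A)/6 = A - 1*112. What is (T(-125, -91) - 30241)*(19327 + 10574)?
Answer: -867816723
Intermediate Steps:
T(b, A) = 672 - 6*A (T(b, A) = -6*(A - 1*112) = -6*(A - 112) = -6*(-112 + A) = 672 - 6*A)
(T(-125, -91) - 30241)*(19327 + 10574) = ((672 - 6*(-91)) - 30241)*(19327 + 10574) = ((672 + 546) - 30241)*29901 = (1218 - 30241)*29901 = -29023*29901 = -867816723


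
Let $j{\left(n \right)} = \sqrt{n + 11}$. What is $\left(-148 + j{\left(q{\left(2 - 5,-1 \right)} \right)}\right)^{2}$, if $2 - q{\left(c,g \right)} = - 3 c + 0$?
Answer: $21316$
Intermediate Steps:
$q{\left(c,g \right)} = 2 + 3 c$ ($q{\left(c,g \right)} = 2 - \left(- 3 c + 0\right) = 2 - - 3 c = 2 + 3 c$)
$j{\left(n \right)} = \sqrt{11 + n}$
$\left(-148 + j{\left(q{\left(2 - 5,-1 \right)} \right)}\right)^{2} = \left(-148 + \sqrt{11 + \left(2 + 3 \left(2 - 5\right)\right)}\right)^{2} = \left(-148 + \sqrt{11 + \left(2 + 3 \left(-3\right)\right)}\right)^{2} = \left(-148 + \sqrt{11 + \left(2 - 9\right)}\right)^{2} = \left(-148 + \sqrt{11 - 7}\right)^{2} = \left(-148 + \sqrt{4}\right)^{2} = \left(-148 + 2\right)^{2} = \left(-146\right)^{2} = 21316$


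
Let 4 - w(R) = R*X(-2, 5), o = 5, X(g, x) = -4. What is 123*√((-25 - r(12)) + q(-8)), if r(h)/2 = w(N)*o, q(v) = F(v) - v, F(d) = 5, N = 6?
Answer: 246*I*√73 ≈ 2101.8*I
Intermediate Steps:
q(v) = 5 - v
w(R) = 4 + 4*R (w(R) = 4 - R*(-4) = 4 - (-4)*R = 4 + 4*R)
r(h) = 280 (r(h) = 2*((4 + 4*6)*5) = 2*((4 + 24)*5) = 2*(28*5) = 2*140 = 280)
123*√((-25 - r(12)) + q(-8)) = 123*√((-25 - 1*280) + (5 - 1*(-8))) = 123*√((-25 - 280) + (5 + 8)) = 123*√(-305 + 13) = 123*√(-292) = 123*(2*I*√73) = 246*I*√73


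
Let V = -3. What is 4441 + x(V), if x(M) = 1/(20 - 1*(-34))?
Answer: 239815/54 ≈ 4441.0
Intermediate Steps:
x(M) = 1/54 (x(M) = 1/(20 + 34) = 1/54)
4441 + x(V) = 4441 + 1/54 = 239815/54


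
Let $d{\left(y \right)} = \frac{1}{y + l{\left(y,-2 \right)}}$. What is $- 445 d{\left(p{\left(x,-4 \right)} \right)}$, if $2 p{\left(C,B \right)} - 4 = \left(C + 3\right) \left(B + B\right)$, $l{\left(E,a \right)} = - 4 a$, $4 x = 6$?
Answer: $\frac{445}{8} \approx 55.625$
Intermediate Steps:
$x = \frac{3}{2}$ ($x = \frac{1}{4} \cdot 6 = \frac{3}{2} \approx 1.5$)
$p{\left(C,B \right)} = 2 + B \left(3 + C\right)$ ($p{\left(C,B \right)} = 2 + \frac{\left(C + 3\right) \left(B + B\right)}{2} = 2 + \frac{\left(3 + C\right) 2 B}{2} = 2 + \frac{2 B \left(3 + C\right)}{2} = 2 + B \left(3 + C\right)$)
$d{\left(y \right)} = \frac{1}{8 + y}$ ($d{\left(y \right)} = \frac{1}{y - -8} = \frac{1}{y + 8} = \frac{1}{8 + y}$)
$- 445 d{\left(p{\left(x,-4 \right)} \right)} = - \frac{445}{8 + \left(2 + 3 \left(-4\right) - 6\right)} = - \frac{445}{8 - 16} = - \frac{445}{-8} = \left(-445\right) \left(- \frac{1}{8}\right) = \frac{445}{8}$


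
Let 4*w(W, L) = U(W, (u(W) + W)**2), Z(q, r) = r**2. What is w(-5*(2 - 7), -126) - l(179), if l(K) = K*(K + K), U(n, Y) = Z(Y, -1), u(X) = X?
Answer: -256327/4 ≈ -64082.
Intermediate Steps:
U(n, Y) = 1 (U(n, Y) = (-1)**2 = 1)
l(K) = 2*K**2 (l(K) = K*(2*K) = 2*K**2)
w(W, L) = 1/4 (w(W, L) = (1/4)*1 = 1/4)
w(-5*(2 - 7), -126) - l(179) = 1/4 - 2*179**2 = 1/4 - 2*32041 = 1/4 - 1*64082 = 1/4 - 64082 = -256327/4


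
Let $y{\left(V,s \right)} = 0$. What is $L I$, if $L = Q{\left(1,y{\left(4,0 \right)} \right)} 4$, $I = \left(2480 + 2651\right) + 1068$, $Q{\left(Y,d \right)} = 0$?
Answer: $0$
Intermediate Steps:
$I = 6199$ ($I = 5131 + 1068 = 6199$)
$L = 0$ ($L = 0 \cdot 4 = 0$)
$L I = 0 \cdot 6199 = 0$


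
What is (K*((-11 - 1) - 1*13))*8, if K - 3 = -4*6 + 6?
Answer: 3000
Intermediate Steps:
K = -15 (K = 3 + (-4*6 + 6) = 3 + (-24 + 6) = 3 - 18 = -15)
(K*((-11 - 1) - 1*13))*8 = -15*((-11 - 1) - 1*13)*8 = -15*(-12 - 13)*8 = -15*(-25)*8 = 375*8 = 3000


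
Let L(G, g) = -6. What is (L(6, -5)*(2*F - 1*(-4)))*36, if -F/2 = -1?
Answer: -1728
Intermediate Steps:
F = 2 (F = -2*(-1) = 2)
(L(6, -5)*(2*F - 1*(-4)))*36 = -6*(2*2 - 1*(-4))*36 = -6*(4 + 4)*36 = -6*8*36 = -48*36 = -1728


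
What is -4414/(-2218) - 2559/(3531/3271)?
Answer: -3091693128/1305293 ≈ -2368.6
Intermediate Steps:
-4414/(-2218) - 2559/(3531/3271) = -4414*(-1/2218) - 2559/(3531*(1/3271)) = 2207/1109 - 2559/3531/3271 = 2207/1109 - 2559*3271/3531 = 2207/1109 - 2790163/1177 = -3091693128/1305293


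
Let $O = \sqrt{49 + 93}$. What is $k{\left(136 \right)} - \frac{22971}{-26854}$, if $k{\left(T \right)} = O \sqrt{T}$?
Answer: $\frac{22971}{26854} + 4 \sqrt{1207} \approx 139.82$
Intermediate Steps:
$O = \sqrt{142} \approx 11.916$
$k{\left(T \right)} = \sqrt{142} \sqrt{T}$
$k{\left(136 \right)} - \frac{22971}{-26854} = \sqrt{142} \sqrt{136} - \frac{22971}{-26854} = \sqrt{142} \cdot 2 \sqrt{34} - 22971 \left(- \frac{1}{26854}\right) = 4 \sqrt{1207} - - \frac{22971}{26854} = 4 \sqrt{1207} + \frac{22971}{26854} = \frac{22971}{26854} + 4 \sqrt{1207}$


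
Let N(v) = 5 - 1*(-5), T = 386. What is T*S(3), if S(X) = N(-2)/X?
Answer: 3860/3 ≈ 1286.7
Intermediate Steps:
N(v) = 10 (N(v) = 5 + 5 = 10)
S(X) = 10/X
T*S(3) = 386*(10/3) = 3860/3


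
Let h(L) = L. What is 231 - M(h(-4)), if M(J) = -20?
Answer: 251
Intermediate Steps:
231 - M(h(-4)) = 231 - 1*(-20) = 231 + 20 = 251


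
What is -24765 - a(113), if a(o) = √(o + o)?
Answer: -24765 - √226 ≈ -24780.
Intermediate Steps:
a(o) = √2*√o (a(o) = √(2*o) = √2*√o)
-24765 - a(113) = -24765 - √2*√113 = -24765 - √226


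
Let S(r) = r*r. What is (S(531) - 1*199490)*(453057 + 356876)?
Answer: 66795984443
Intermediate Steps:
S(r) = r²
(S(531) - 1*199490)*(453057 + 356876) = (531² - 1*199490)*(453057 + 356876) = (281961 - 199490)*809933 = 82471*809933 = 66795984443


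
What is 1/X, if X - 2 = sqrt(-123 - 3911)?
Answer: 1/2019 - I*sqrt(4034)/4038 ≈ 0.0004953 - 0.015729*I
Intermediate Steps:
X = 2 + I*sqrt(4034) (X = 2 + sqrt(-123 - 3911) = 2 + sqrt(-4034) = 2 + I*sqrt(4034) ≈ 2.0 + 63.514*I)
1/X = 1/(2 + I*sqrt(4034))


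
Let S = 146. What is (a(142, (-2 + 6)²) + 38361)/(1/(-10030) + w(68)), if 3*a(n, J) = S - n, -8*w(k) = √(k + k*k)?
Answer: 4617290440/88503641763 - 11577855778300*√1173/88503641763 ≈ -4480.3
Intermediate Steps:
w(k) = -√(k + k²)/8 (w(k) = -√(k + k*k)/8 = -√(k + k²)/8)
a(n, J) = 146/3 - n/3 (a(n, J) = (146 - n)/3 = 146/3 - n/3)
(a(142, (-2 + 6)²) + 38361)/(1/(-10030) + w(68)) = ((146/3 - ⅓*142) + 38361)/(1/(-10030) - 2*√17*√(1 + 68)/8) = ((146/3 - 142/3) + 38361)/(-1/10030 - 2*√1173/8) = (4/3 + 38361)/(-1/10030 - √1173/4) = 115087/(3*(-1/10030 - √1173/4))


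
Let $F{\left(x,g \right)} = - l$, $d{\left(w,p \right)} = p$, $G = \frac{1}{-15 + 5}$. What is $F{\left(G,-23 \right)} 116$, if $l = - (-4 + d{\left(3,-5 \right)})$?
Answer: $-1044$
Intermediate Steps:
$G = - \frac{1}{10}$ ($G = \frac{1}{-10} = - \frac{1}{10} \approx -0.1$)
$l = 9$ ($l = - (-4 - 5) = \left(-1\right) \left(-9\right) = 9$)
$F{\left(x,g \right)} = -9$ ($F{\left(x,g \right)} = \left(-1\right) 9 = -9$)
$F{\left(G,-23 \right)} 116 = \left(-9\right) 116 = -1044$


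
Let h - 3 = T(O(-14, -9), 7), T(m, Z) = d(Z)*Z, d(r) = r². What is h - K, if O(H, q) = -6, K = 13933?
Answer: -13587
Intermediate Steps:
T(m, Z) = Z³ (T(m, Z) = Z²*Z = Z³)
h = 346 (h = 3 + 7³ = 3 + 343 = 346)
h - K = 346 - 1*13933 = 346 - 13933 = -13587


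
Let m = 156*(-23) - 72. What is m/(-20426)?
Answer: 1830/10213 ≈ 0.17918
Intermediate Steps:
m = -3660 (m = -3588 - 72 = -3660)
m/(-20426) = -3660/(-20426) = -3660*(-1/20426) = 1830/10213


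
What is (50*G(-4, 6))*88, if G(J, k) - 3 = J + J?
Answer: -22000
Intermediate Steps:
G(J, k) = 3 + 2*J (G(J, k) = 3 + (J + J) = 3 + 2*J)
(50*G(-4, 6))*88 = (50*(3 + 2*(-4)))*88 = (50*(3 - 8))*88 = (50*(-5))*88 = -250*88 = -22000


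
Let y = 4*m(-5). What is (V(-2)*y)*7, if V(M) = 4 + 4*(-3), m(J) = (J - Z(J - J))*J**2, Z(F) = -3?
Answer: 11200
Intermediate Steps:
m(J) = J**2*(3 + J) (m(J) = (J - 1*(-3))*J**2 = (J + 3)*J**2 = (3 + J)*J**2 = J**2*(3 + J))
V(M) = -8 (V(M) = 4 - 12 = -8)
y = -200 (y = 4*((-5)**2*(3 - 5)) = 4*(25*(-2)) = 4*(-50) = -200)
(V(-2)*y)*7 = -8*(-200)*7 = 1600*7 = 11200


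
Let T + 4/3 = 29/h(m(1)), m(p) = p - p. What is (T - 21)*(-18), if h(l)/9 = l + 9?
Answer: 3560/9 ≈ 395.56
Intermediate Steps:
m(p) = 0
h(l) = 81 + 9*l (h(l) = 9*(l + 9) = 9*(9 + l) = 81 + 9*l)
T = -79/81 (T = -4/3 + 29/(81 + 9*0) = -4/3 + 29/(81 + 0) = -4/3 + 29/81 = -79/81 ≈ -0.97531)
(T - 21)*(-18) = (-79/81 - 21)*(-18) = -1780/81*(-18) = 3560/9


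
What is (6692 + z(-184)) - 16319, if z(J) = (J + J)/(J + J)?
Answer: -9626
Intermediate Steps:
z(J) = 1 (z(J) = (2*J)/((2*J)) = (2*J)*(1/(2*J)) = 1)
(6692 + z(-184)) - 16319 = (6692 + 1) - 16319 = 6693 - 16319 = -9626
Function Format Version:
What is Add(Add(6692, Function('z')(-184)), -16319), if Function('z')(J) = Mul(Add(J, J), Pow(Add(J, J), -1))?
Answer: -9626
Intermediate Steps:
Function('z')(J) = 1 (Function('z')(J) = Mul(Mul(2, J), Pow(Mul(2, J), -1)) = Mul(Mul(2, J), Mul(Rational(1, 2), Pow(J, -1))) = 1)
Add(Add(6692, Function('z')(-184)), -16319) = Add(Add(6692, 1), -16319) = Add(6693, -16319) = -9626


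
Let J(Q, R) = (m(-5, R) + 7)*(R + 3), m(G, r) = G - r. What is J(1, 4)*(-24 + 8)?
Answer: 224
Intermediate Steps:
J(Q, R) = (2 - R)*(3 + R) (J(Q, R) = ((-5 - R) + 7)*(R + 3) = (2 - R)*(3 + R))
J(1, 4)*(-24 + 8) = (6 - 1*4 - 1*4²)*(-24 + 8) = (6 - 4 - 1*16)*(-16) = (6 - 4 - 16)*(-16) = -14*(-16) = 224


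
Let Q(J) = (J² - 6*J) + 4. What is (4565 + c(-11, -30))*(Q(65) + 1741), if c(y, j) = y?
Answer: 25411320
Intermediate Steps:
Q(J) = 4 + J² - 6*J
(4565 + c(-11, -30))*(Q(65) + 1741) = (4565 - 11)*((4 + 65² - 6*65) + 1741) = 4554*((4 + 4225 - 390) + 1741) = 4554*(3839 + 1741) = 4554*5580 = 25411320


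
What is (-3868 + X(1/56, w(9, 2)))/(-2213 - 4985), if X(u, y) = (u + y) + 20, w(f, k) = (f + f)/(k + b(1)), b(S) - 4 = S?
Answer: 215343/403088 ≈ 0.53423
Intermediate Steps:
b(S) = 4 + S
w(f, k) = 2*f/(5 + k) (w(f, k) = (f + f)/(k + (4 + 1)) = (2*f)/(k + 5) = (2*f)/(5 + k) = 2*f/(5 + k))
X(u, y) = 20 + u + y
(-3868 + X(1/56, w(9, 2)))/(-2213 - 4985) = (-3868 + (20 + 1/56 + 2*9/(5 + 2)))/(-2213 - 4985) = (-3868 + (20 + 1/56 + 2*9/7))/(-7198) = (-3868 + (20 + 1/56 + 2*9*(⅐)))*(-1/7198) = (-3868 + (20 + 1/56 + 18/7))*(-1/7198) = (-3868 + 1265/56)*(-1/7198) = -215343/56*(-1/7198) = 215343/403088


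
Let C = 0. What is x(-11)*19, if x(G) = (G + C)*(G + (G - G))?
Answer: 2299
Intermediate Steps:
x(G) = G² (x(G) = (G + 0)*(G + (G - G)) = G*(G + 0) = G*G = G²)
x(-11)*19 = (-11)²*19 = 121*19 = 2299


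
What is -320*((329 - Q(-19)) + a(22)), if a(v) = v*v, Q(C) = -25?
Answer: -268160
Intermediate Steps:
a(v) = v**2
-320*((329 - Q(-19)) + a(22)) = -320*((329 - 1*(-25)) + 22**2) = -320*((329 + 25) + 484) = -320*(354 + 484) = -320*838 = -268160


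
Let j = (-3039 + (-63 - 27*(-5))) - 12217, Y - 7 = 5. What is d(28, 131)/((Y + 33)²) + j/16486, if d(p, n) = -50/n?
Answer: -80575198/87466473 ≈ -0.92121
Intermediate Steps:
Y = 12 (Y = 7 + 5 = 12)
j = -15184 (j = (-3039 + (-63 + 135)) - 12217 = (-3039 + 72) - 12217 = -2967 - 12217 = -15184)
d(28, 131)/((Y + 33)²) + j/16486 = (-50/131)/((12 + 33)²) - 15184/16486 = (-50*1/131)/(45²) - 15184*1/16486 = -50/131/2025 - 7592/8243 = -50/131*1/2025 - 7592/8243 = -2/10611 - 7592/8243 = -80575198/87466473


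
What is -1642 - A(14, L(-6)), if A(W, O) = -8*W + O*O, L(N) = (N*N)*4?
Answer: -22266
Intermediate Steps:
L(N) = 4*N² (L(N) = N²*4 = 4*N²)
A(W, O) = O² - 8*W (A(W, O) = -8*W + O² = O² - 8*W)
-1642 - A(14, L(-6)) = -1642 - ((4*(-6)²)² - 8*14) = -1642 - ((4*36)² - 112) = -1642 - (144² - 112) = -1642 - (20736 - 112) = -1642 - 1*20624 = -1642 - 20624 = -22266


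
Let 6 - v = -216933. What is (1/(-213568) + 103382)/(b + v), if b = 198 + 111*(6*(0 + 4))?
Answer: 22079086975/46942459968 ≈ 0.47034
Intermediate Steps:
b = 2862 (b = 198 + 111*(6*4) = 198 + 111*24 = 198 + 2664 = 2862)
v = 216939 (v = 6 - 1*(-216933) = 6 + 216933 = 216939)
(1/(-213568) + 103382)/(b + v) = (1/(-213568) + 103382)/(2862 + 216939) = (-1/213568 + 103382)/219801 = (22079086975/213568)*(1/219801) = 22079086975/46942459968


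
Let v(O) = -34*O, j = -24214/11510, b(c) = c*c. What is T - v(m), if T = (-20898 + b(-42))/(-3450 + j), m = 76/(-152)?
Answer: -227620399/19866857 ≈ -11.457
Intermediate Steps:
m = -½ (m = 76*(-1/152) = -½ ≈ -0.50000)
b(c) = c²
j = -12107/5755 (j = -24214*1/11510 = -12107/5755 ≈ -2.1037)
T = 110116170/19866857 (T = (-20898 + (-42)²)/(-3450 - 12107/5755) = (-20898 + 1764)/(-19866857/5755) = -19134*(-5755/19866857) = 110116170/19866857 ≈ 5.5427)
T - v(m) = 110116170/19866857 - (-34)*(-1)/2 = 110116170/19866857 - 1*17 = 110116170/19866857 - 17 = -227620399/19866857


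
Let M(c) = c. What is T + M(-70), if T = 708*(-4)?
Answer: -2902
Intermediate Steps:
T = -2832
T + M(-70) = -2832 - 70 = -2902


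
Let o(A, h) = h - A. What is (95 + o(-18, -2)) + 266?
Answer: 377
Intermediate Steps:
(95 + o(-18, -2)) + 266 = (95 + (-2 - 1*(-18))) + 266 = (95 + (-2 + 18)) + 266 = (95 + 16) + 266 = 111 + 266 = 377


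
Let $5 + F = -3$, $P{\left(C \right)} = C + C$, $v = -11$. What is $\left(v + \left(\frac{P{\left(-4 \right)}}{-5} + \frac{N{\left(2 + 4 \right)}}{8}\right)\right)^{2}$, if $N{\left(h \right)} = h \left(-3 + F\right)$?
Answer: $\frac{124609}{400} \approx 311.52$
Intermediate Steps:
$P{\left(C \right)} = 2 C$
$F = -8$ ($F = -5 - 3 = -8$)
$N{\left(h \right)} = - 11 h$ ($N{\left(h \right)} = h \left(-3 - 8\right) = h \left(-11\right) = - 11 h$)
$\left(v + \left(\frac{P{\left(-4 \right)}}{-5} + \frac{N{\left(2 + 4 \right)}}{8}\right)\right)^{2} = \left(-11 + \left(\frac{2 \left(-4\right)}{-5} + \frac{\left(-11\right) \left(2 + 4\right)}{8}\right)\right)^{2} = \left(-11 + \left(\left(-8\right) \left(- \frac{1}{5}\right) + \left(-11\right) 6 \cdot \frac{1}{8}\right)\right)^{2} = \left(-11 + \left(\frac{8}{5} - \frac{33}{4}\right)\right)^{2} = \left(-11 - \frac{133}{20}\right)^{2} = \left(- \frac{353}{20}\right)^{2} = \frac{124609}{400}$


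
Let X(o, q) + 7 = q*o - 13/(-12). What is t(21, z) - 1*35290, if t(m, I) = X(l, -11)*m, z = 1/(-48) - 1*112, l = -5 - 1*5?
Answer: -132417/4 ≈ -33104.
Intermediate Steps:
l = -10 (l = -5 - 5 = -10)
z = -5377/48 (z = -1/48 - 112 = -5377/48 ≈ -112.02)
X(o, q) = -71/12 + o*q (X(o, q) = -7 + (q*o - 13/(-12)) = -7 + (o*q - 13*(-1/12)) = -7 + (o*q + 13/12) = -7 + (13/12 + o*q) = -71/12 + o*q)
t(m, I) = 1249*m/12 (t(m, I) = (-71/12 - 10*(-11))*m = (-71/12 + 110)*m = 1249*m/12)
t(21, z) - 1*35290 = (1249/12)*21 - 1*35290 = 8743/4 - 35290 = -132417/4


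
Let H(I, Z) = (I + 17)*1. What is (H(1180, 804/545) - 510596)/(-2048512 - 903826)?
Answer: 509399/2952338 ≈ 0.17254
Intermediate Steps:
H(I, Z) = 17 + I (H(I, Z) = (17 + I)*1 = 17 + I)
(H(1180, 804/545) - 510596)/(-2048512 - 903826) = ((17 + 1180) - 510596)/(-2048512 - 903826) = (1197 - 510596)/(-2952338) = -509399*(-1/2952338) = 509399/2952338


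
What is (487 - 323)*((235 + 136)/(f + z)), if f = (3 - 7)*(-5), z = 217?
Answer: 60844/237 ≈ 256.73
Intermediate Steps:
f = 20 (f = -4*(-5) = 20)
(487 - 323)*((235 + 136)/(f + z)) = (487 - 323)*((235 + 136)/(20 + 217)) = 164*(371/237) = 60844/237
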